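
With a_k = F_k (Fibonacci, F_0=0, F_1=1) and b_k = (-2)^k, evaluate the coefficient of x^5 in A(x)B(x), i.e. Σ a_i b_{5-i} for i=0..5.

Write out a_i and b_{5-i} for i = 0,…,5 and sum the products.
Σ = 0·(-32) + 1·16 + 1·(-8) + 2·4 + 3·(-2) + 5·1 = 15.

15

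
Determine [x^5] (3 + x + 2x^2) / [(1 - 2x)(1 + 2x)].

The denominator gives the recurrence a_n = 4a_(n−2) for n ≥ 3; the numerator fixes a_0 = 3, a_1 = 1, a_2 = 14.
Iterating: 3, 1, 14, 4, 56, 16, so a_5 = 16.

16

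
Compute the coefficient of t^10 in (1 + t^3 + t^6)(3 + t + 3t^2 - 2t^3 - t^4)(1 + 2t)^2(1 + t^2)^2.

(1 + t^3 + t^6) has coefficients 1,0,0,1,0,0,1 for degrees 0…6.
(3 + t + 3t^2 - 2t^3 - t^4) has coefficients 3,1,3,-2,-1,0,0,0,0,0,0 for degrees 0…10.
Multiplying by (1 + 2t)^2 gives running coefficients 3,13,19,14,3,-12,-4,0,0,0,0 for degrees 0…10.
Finally multiplying by (1 + t^2)^2, the product of all factors after the first has coefficients 3,13,25,40,44,29,21,-10,-5,-12,-4 for degrees 0…10.
[t^10] = 1·(-4) + 1·(-10) + 1·44 = 30.

30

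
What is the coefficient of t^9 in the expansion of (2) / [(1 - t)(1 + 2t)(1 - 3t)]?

The denominator gives the recurrence a_n = 2a_(n−1) + 5a_(n−2) − 6a_(n−3) for n ≥ 3; the numerator fixes a_0 = 2, a_1 = 4, a_2 = 18.
Iterating: 2, 4, 18, 44, 154, 420, 1346, 3868, 11946, 35156, so a_9 = 35156.

35156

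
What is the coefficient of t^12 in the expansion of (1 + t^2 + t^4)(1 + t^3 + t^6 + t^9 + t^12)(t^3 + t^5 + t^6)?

3

(1 + t^2 + t^4) has coefficients 1,0,1,0,1 for degrees 0…4.
(1 + t^3 + t^6 + t^9 + t^12) has coefficients 1,0,0,1,0,0,1,0,0,1,0,0,1 for degrees 0…12.
Finally multiplying by (t^3 + t^5 + t^6), the product of all factors after the first has coefficients 0,0,0,1,0,1,2,0,1,2,0,1,2 for degrees 0…12.
[t^12] = 1·2 + 1·0 + 1·1 = 3.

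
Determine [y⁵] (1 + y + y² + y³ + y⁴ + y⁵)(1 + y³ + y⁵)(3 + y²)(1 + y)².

32

(1 + y + y² + y³ + y⁴ + y⁵) has coefficients 1,1,1,1,1,1 for degrees 0…5.
(1 + y³ + y⁵) has coefficients 1,0,0,1,0,1 for degrees 0…5.
Multiplying by (3 + y²) gives running coefficients 3,0,1,3,0,4 for degrees 0…5.
Finally multiplying by (1 + y)², the product of all factors after the first has coefficients 3,6,4,5,7,7 for degrees 0…5.
[y⁵] = 1·7 + 1·7 + 1·5 + 1·4 + 1·6 + 1·3 = 32.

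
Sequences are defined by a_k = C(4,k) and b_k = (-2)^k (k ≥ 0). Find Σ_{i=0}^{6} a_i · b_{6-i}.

The convolution is the t^6 coefficient of A(t)B(t).
Σ = 1·64 + 4·(-32) + 6·16 + 4·(-8) + 1·4 + 0·(-2) + 0·1 = 4.

4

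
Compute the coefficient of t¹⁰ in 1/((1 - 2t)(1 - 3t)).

The denominator gives the recurrence a_n = 5a_(n−1) − 6a_(n−2) for n ≥ 2; the numerator fixes a_0 = 1, a_1 = 5.
Iterating: 1, 5, 19, 65, 211, 665, 2059, 6305, 19171, 58025, 175099, so a_10 = 175099.

175099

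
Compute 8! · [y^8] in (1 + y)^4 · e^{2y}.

95744

The EGF product rule gives c_8 = Σ_{k_1+k_2=8} C(8; k_1,k_2) · ∏ g_i(k_i), where (1+y)^4 gives the falling factorial (4)_k; e^{2y} gives (2)^k.
g_1(k) for k = 0…8: 1, 4, 12, 24, 24, 0, 0, 0, 0.
g_2(k) for k = 0…8: 1, 2, 4, 8, 16, 32, 64, 128, 256.
c_8 = Σ_k C(8,k)·g_1(k)·g_2(8−k) = 1·1·256 + 8·4·128 + 28·12·64 + 56·24·32 + 70·24·16 = 256 + 4096 + 21504 + 43008 + 26880 = 95744.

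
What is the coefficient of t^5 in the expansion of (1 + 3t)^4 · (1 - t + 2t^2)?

(1 + 3t)^4 has coefficients 1,12,54,108,81 for degrees 0…4.
(1 - t + 2t^2) has coefficients 1,-1,2,0,0,0 for degrees 0…5.
[t^5] = 1·0 + 12·0 + 54·0 + 108·2 + 81·(-1) = 135.

135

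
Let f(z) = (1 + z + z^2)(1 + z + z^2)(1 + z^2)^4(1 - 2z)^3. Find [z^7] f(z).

(1 + z + z^2) has coefficients 1,1,1 for degrees 0…2.
(1 + z + z^2) has coefficients 1,1,1,0,0,0,0,0 for degrees 0…7.
Multiplying by (1 + z^2)^4 gives running coefficients 1,1,5,4,10,6,10,4 for degrees 0…7.
Finally multiplying by (1 - 2z)^3, the product of all factors after the first has coefficients 1,-5,11,-22,38,-46,62,-64 for degrees 0…7.
[z^7] = 1·(-64) + 1·62 + 1·(-46) = -48.

-48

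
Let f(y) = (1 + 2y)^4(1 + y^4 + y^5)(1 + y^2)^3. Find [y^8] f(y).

219

(1 + 2y)^4 has coefficients 1,8,24,32,16 for degrees 0…4.
(1 + y^4 + y^5) has coefficients 1,0,0,0,1,1,0,0,0 for degrees 0…8.
Finally multiplying by (1 + y^2)^3, the product of all factors after the first has coefficients 1,0,3,0,4,1,4,3,3 for degrees 0…8.
[y^8] = 1·3 + 8·3 + 24·4 + 32·1 + 16·4 = 219.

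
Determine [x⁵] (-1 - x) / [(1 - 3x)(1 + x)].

The denominator gives the recurrence a_n = 2a_(n−1) + 3a_(n−2) for n ≥ 2; the numerator fixes a_0 = -1, a_1 = -3.
Iterating: -1, -3, -9, -27, -81, -243, so a_5 = -243.

-243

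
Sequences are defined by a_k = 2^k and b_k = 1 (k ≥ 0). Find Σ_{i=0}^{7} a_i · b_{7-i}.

255

The convolution is the x^7 coefficient of A(x)B(x).
Σ = 1·1 + 2·1 + 4·1 + 8·1 + 16·1 + 32·1 + 64·1 + 128·1 = 255.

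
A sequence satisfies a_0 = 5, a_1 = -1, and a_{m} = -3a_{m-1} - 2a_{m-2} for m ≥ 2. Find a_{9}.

The ordinary generating function has denominator 1 + 3t + 2t^2.
Iterating the recurrence: a_0,…,a_{9} = 5, -1, -7, 23, -55, 119, -247, 503, -1015, 2039.

2039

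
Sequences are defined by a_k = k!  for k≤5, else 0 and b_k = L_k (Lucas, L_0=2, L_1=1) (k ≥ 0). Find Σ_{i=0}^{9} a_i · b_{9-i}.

This is [x^9] in the product of the two ordinary generating functions.
Σ = 1·76 + 1·47 + 2·29 + 6·18 + 24·11 + 120·7 + 0·4 + 0·3 + 0·1 + 0·2 = 1393.

1393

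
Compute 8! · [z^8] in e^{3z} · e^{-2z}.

1

The EGF product rule gives c_8 = Σ_{k_1+k_2=8} C(8; k_1,k_2) · ∏ g_i(k_i), where e^{3z} gives (3)^k; e^{-2z} gives (-2)^k.
g_1(k) for k = 0…8: 1, 3, 9, 27, 81, 243, 729, 2187, 6561.
g_2(k) for k = 0…8: 1, -2, 4, -8, 16, -32, 64, -128, 256.
c_8 = Σ_k C(8,k)·g_1(k)·g_2(8−k) = 1·1·256 + 8·3·(-128) + 28·9·64 + 56·27·(-32) + 70·81·16 + 56·243·(-8) + 28·729·4 + 8·2187·(-2) + 1·6561·1 = 256 − 3072 + 16128 − 48384 + 90720 − 108864 + 81648 − 34992 + 6561 = 1.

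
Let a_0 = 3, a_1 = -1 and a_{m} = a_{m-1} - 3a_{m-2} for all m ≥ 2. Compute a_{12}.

-2437

The ordinary generating function has denominator 1 - z + 3z^2.
Iterating the recurrence: a_0,…,a_{12} = 3, -1, -10, -7, 23, 44, -25, -157, -82, 389, 635, -532, -2437.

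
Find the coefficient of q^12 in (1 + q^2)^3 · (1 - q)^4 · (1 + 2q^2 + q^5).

-14

(1 + q^2)^3 has coefficients 1,0,3,0,3,0,1 for degrees 0…6.
(1 - q)^4 has coefficients 1,-4,6,-4,1,0,0,0,0,0,0,0,0 for degrees 0…12.
Finally multiplying by (1 + 2q^2 + q^5), the product of all factors after the first has coefficients 1,-4,8,-12,13,-7,-2,6,-4,1,0,0,0 for degrees 0…12.
[q^12] = 1·0 + 3·0 + 3·(-4) + 1·(-2) = -14.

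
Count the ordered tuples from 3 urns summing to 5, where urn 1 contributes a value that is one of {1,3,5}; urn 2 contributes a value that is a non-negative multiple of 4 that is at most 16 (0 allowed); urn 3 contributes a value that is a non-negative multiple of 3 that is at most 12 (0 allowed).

The generating function for the choices is (q + q^3 + q^5)·(1 + q^4 + q^8 + q^12 + q^16)·(1 + q^3 + q^6 + q^9 + q^12); the count is [q^5].
(q + q^3 + q^5) has coefficients 0,1,0,1,0,1 for degrees 0…5.
(1 + q^4 + q^8 + q^12 + q^16) has coefficients 1,0,0,0,1,0 for degrees 0…5.
Finally multiplying by (1 + q^3 + q^6 + q^9 + q^12), the product of all factors after the first has coefficients 1,0,0,1,1,0 for degrees 0…5.
[q^5] = 1·1 + 1·0 + 1·1 = 2.

2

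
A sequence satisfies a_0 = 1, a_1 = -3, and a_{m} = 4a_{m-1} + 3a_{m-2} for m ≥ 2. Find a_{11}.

-9680301

The ordinary generating function has denominator 1 - 4z - 3z^2.
Iterating the recurrence: a_0,…,a_{11} = 1, -3, -9, -45, -207, -963, -4473, -20781, -96543, -448515, -2083689, -9680301.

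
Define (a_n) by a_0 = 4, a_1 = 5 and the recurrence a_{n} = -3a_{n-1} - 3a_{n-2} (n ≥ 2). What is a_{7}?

The ordinary generating function has denominator 1 + 3y + 3y^2.
Iterating the recurrence: a_0,…,a_{7} = 4, 5, -27, 66, -117, 153, -108, -135.

-135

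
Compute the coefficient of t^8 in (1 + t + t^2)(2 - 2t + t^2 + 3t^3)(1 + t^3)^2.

7

(1 + t + t^2) has coefficients 1,1,1 for degrees 0…2.
(2 - 2t + t^2 + 3t^3) has coefficients 2,-2,1,3,0,0,0,0,0 for degrees 0…8.
Finally multiplying by (1 + t^3)^2, the product of all factors after the first has coefficients 2,-2,1,7,-4,2,8,-2,1 for degrees 0…8.
[t^8] = 1·1 + 1·(-2) + 1·8 = 7.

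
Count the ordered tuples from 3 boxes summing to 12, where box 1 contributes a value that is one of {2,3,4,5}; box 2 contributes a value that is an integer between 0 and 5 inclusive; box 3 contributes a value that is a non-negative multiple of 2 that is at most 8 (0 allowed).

The generating function for the choices is (q^2 + q^3 + q^4 + q^5)·(1 + q + q^2 + q^3 + q^4 + q^5)·(1 + q^2 + q^4 + q^6 + q^8); the count is [q^12].
(q^2 + q^3 + q^4 + q^5) has coefficients 0,0,1,1,1,1 for degrees 0…5.
(1 + q + q^2 + q^3 + q^4 + q^5) has coefficients 1,1,1,1,1,1,0,0,0,0,0,0,0 for degrees 0…12.
Finally multiplying by (1 + q^2 + q^4 + q^6 + q^8), the product of all factors after the first has coefficients 1,1,2,2,3,3,3,3,3,3,2,2,1 for degrees 0…12.
[q^12] = 1·2 + 1·3 + 1·3 + 1·3 = 11.

11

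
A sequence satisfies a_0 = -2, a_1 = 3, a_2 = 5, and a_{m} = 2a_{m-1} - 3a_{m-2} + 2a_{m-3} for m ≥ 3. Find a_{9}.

The ordinary generating function has denominator 1 - 2t + 3t^2 - 2t^3.
Iterating the recurrence: a_0,…,a_{9} = -2, 3, 5, -3, -15, -11, 17, 37, 1, -75.

-75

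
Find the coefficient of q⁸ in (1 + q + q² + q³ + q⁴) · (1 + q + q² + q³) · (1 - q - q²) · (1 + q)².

-16

(1 + q + q² + q³ + q⁴) has coefficients 1,1,1,1,1 for degrees 0…4.
(1 + q + q² + q³) has coefficients 1,1,1,1,0,0,0,0,0 for degrees 0…8.
Multiplying by (1 - q - q²) gives running coefficients 1,0,-1,-1,-2,-1,0,0,0 for degrees 0…8.
Finally multiplying by (1 + q)², the product of all factors after the first has coefficients 1,2,0,-3,-5,-6,-4,-1,0 for degrees 0…8.
[q⁸] = 1·0 + 1·(-1) + 1·(-4) + 1·(-6) + 1·(-5) = -16.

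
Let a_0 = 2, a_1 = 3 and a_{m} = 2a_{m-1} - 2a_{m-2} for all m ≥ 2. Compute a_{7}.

8

The ordinary generating function has denominator 1 - 2t + 2t^2.
Iterating the recurrence: a_0,…,a_{7} = 2, 3, 2, -2, -8, -12, -8, 8.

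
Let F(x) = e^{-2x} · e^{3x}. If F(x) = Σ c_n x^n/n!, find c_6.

1

The EGF product rule gives c_6 = Σ_{k_1+k_2=6} C(6; k_1,k_2) · ∏ g_i(k_i), where e^{-2x} gives (-2)^k; e^{3x} gives (3)^k.
g_1(k) for k = 0…6: 1, -2, 4, -8, 16, -32, 64.
g_2(k) for k = 0…6: 1, 3, 9, 27, 81, 243, 729.
c_6 = Σ_k C(6,k)·g_1(k)·g_2(6−k) = 1·1·729 + 6·(-2)·243 + 15·4·81 + 20·(-8)·27 + 15·16·9 + 6·(-32)·3 + 1·64·1 = 729 − 2916 + 4860 − 4320 + 2160 − 576 + 64 = 1.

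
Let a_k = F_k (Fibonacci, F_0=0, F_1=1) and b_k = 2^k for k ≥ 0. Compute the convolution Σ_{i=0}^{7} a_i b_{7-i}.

This is [x^7] in the product of the two ordinary generating functions.
Σ = 0·128 + 1·64 + 1·32 + 2·16 + 3·8 + 5·4 + 8·2 + 13·1 = 201.

201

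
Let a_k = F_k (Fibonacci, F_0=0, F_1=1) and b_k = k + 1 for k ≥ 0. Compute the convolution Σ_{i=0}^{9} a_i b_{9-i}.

221

Write out a_i and b_{9-i} for i = 0,…,9 and sum the products.
Σ = 0·10 + 1·9 + 1·8 + 2·7 + 3·6 + 5·5 + 8·4 + 13·3 + 21·2 + 34·1 = 221.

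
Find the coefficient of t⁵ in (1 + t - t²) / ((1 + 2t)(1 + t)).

The denominator gives the recurrence a_n = −3a_(n−1) − 2a_(n−2) for n ≥ 3; the numerator fixes a_0 = 1, a_1 = -2, a_2 = 3.
Iterating: 1, -2, 3, -5, 9, -17, so a_5 = -17.

-17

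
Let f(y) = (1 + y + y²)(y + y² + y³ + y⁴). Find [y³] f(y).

(1 + y + y²) has coefficients 1,1,1 for degrees 0…2.
(y + y² + y³ + y⁴) has coefficients 0,1,1,1 for degrees 0…3.
[y³] = 1·1 + 1·1 + 1·1 = 3.

3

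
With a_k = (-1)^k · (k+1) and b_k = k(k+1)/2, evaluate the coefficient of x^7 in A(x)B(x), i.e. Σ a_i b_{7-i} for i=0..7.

This is [x^7] in the product of the two ordinary generating functions.
Σ = 1·28 − 2·21 + 3·15 − 4·10 + 5·6 − 6·3 + 7·1 − 8·0 = 10.

10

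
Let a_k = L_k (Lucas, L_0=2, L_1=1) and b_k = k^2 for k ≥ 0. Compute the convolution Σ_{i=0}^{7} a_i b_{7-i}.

Write out a_i and b_{7-i} for i = 0,…,7 and sum the products.
Σ = 2·49 + 1·36 + 3·25 + 4·16 + 7·9 + 11·4 + 18·1 + 29·0 = 398.

398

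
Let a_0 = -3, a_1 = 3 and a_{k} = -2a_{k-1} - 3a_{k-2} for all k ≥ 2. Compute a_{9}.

The ordinary generating function has denominator 1 + 2q + 3q^2.
Iterating the recurrence: a_0,…,a_{9} = -3, 3, 3, -15, 21, 3, -69, 129, -51, -285.

-285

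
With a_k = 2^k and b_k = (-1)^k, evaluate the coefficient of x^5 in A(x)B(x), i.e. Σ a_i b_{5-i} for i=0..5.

Write out a_i and b_{5-i} for i = 0,…,5 and sum the products.
Σ = 1·(-1) + 2·1 + 4·(-1) + 8·1 + 16·(-1) + 32·1 = 21.

21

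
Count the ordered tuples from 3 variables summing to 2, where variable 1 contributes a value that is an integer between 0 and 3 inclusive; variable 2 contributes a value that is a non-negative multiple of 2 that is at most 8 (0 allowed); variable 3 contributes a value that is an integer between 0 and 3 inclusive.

The generating function for the choices is (1 + y + y^2 + y^3)·(1 + y^2 + y^4 + y^6 + y^8)·(1 + y + y^2 + y^3); the count is [y^2].
(1 + y + y^2 + y^3) has coefficients 1,1,1 for degrees 0…2.
(1 + y^2 + y^4 + y^6 + y^8) has coefficients 1,0,1 for degrees 0…2.
Finally multiplying by (1 + y + y^2 + y^3), the product of all factors after the first has coefficients 1,1,2 for degrees 0…2.
[y^2] = 1·2 + 1·1 + 1·1 = 4.

4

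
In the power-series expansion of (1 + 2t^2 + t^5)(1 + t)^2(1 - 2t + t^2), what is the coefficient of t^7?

(1 + 2t^2 + t^5) has coefficients 1,0,2,0,0,1 for degrees 0…5.
(1 + t)^2 has coefficients 1,2,1,0,0,0,0,0 for degrees 0…7.
Finally multiplying by (1 - 2t + t^2), the product of all factors after the first has coefficients 1,0,-2,0,1,0,0,0 for degrees 0…7.
[t^7] = 1·0 + 2·0 + 1·(-2) = -2.

-2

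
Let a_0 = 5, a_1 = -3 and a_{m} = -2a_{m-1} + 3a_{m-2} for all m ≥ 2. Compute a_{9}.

The ordinary generating function has denominator 1 + 2y - 3y^2.
Iterating the recurrence: a_0,…,a_{9} = 5, -3, 21, -51, 165, -483, 1461, -4371, 13125, -39363.

-39363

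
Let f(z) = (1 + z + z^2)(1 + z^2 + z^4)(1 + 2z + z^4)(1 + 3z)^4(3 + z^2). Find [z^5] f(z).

(1 + z + z^2) has coefficients 1,1,1 for degrees 0…2.
(1 + z^2 + z^4) has coefficients 1,0,1,0,1,0 for degrees 0…5.
Multiplying by (1 + 2z + z^4) gives running coefficients 1,2,1,2,2,2 for degrees 0…5.
Multiplying by (1 + 3z)^4 gives running coefficients 1,14,79,230,377,404 for degrees 0…5.
Finally multiplying by (3 + z^2), the product of all factors after the first has coefficients 3,42,238,704,1210,1442 for degrees 0…5.
[z^5] = 1·1442 + 1·1210 + 1·704 = 3356.

3356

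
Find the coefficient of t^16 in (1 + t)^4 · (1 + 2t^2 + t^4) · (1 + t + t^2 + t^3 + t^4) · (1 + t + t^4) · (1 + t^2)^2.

(1 + t)^4 has coefficients 1,4,6,4,1 for degrees 0…4.
(1 + 2t^2 + t^4) has coefficients 1,0,2,0,1,0,0,0,0,0,0,0,0,0,0,0,0 for degrees 0…16.
Multiplying by (1 + t + t^2 + t^3 + t^4) gives running coefficients 1,1,3,3,4,3,3,1,1,0,0,0,0,0,0,0,0 for degrees 0…16.
Multiplying by (1 + t + t^4) gives running coefficients 1,2,4,6,8,8,9,7,6,4,3,1,1,0,0,0,0 for degrees 0…16.
Finally multiplying by (1 + t^2)^2, the product of all factors after the first has coefficients 1,2,6,10,17,22,29,29,32,26,24,16,13,6,5,1,1 for degrees 0…16.
[t^16] = 1·1 + 4·1 + 6·5 + 4·6 + 1·13 = 72.

72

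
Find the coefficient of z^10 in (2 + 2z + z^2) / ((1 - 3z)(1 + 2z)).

98927

The denominator gives the recurrence a_n = a_(n−1) + 6a_(n−2) for n ≥ 3; the numerator fixes a_0 = 2, a_1 = 4, a_2 = 17.
Iterating: 2, 4, 17, 41, 143, 389, 1247, 3581, 11063, 32549, 98927, so a_10 = 98927.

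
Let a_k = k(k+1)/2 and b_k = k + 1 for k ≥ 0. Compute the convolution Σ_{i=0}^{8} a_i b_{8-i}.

330

Write out a_i and b_{8-i} for i = 0,…,8 and sum the products.
Σ = 0·9 + 1·8 + 3·7 + 6·6 + 10·5 + 15·4 + 21·3 + 28·2 + 36·1 = 330.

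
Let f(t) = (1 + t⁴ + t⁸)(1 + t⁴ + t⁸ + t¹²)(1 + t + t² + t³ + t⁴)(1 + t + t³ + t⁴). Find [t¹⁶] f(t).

(1 + t⁴ + t⁸) has coefficients 1,0,0,0,1,0,0,0,1 for degrees 0…8.
(1 + t⁴ + t⁸ + t¹²) has coefficients 1,0,0,0,1,0,0,0,1,0,0,0,1,0,0,0,0 for degrees 0…16.
Multiplying by (1 + t + t² + t³ + t⁴) gives running coefficients 1,1,1,1,2,1,1,1,2,1,1,1,2,1,1,1,1 for degrees 0…16.
Finally multiplying by (1 + t + t³ + t⁴), the product of all factors after the first has coefficients 1,2,2,3,5,5,4,5,6,5,4,5,6,5,4,5,5 for degrees 0…16.
[t¹⁶] = 1·5 + 1·6 + 1·6 = 17.

17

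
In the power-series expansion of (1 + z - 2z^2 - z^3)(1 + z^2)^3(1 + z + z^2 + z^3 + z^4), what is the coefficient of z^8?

-12

(1 + z - 2z^2 - z^3) has coefficients 1,1,-2,-1 for degrees 0…3.
(1 + z^2)^3 has coefficients 1,0,3,0,3,0,1,0,0 for degrees 0…8.
Finally multiplying by (1 + z + z^2 + z^3 + z^4), the product of all factors after the first has coefficients 1,1,4,4,7,6,7,4,4 for degrees 0…8.
[z^8] = 1·4 + 1·4 − 2·7 − 1·6 = -12.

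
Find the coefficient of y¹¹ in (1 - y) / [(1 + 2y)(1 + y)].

The denominator gives the recurrence a_n = −3a_(n−1) − 2a_(n−2) for n ≥ 3; the numerator fixes a_0 = 1, a_1 = -4, a_2 = 10.
Iterating: 1, -4, 10, -22, 46, -94, 190, -382, 766, -1534, 3070, -6142, so a_11 = -6142.

-6142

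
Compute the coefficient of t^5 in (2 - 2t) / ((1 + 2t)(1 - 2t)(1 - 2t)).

96

The denominator gives the recurrence a_n = 2a_(n−1) + 4a_(n−2) − 8a_(n−3) for n ≥ 3; the numerator fixes a_0 = 2, a_1 = 2, a_2 = 12.
Iterating: 2, 2, 12, 16, 64, 96, so a_5 = 96.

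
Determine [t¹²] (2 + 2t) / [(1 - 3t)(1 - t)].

The denominator gives the recurrence a_n = 4a_(n−1) − 3a_(n−2) for n ≥ 3; the numerator fixes a_0 = 2, a_1 = 10, a_2 = 34.
Iterating: 2, 10, 34, 106, 322, 970, 2914, 8746, 26242, 78730, 236194, 708586, 2125762, so a_12 = 2125762.

2125762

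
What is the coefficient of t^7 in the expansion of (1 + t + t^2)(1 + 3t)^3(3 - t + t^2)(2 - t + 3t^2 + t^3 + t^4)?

(1 + t + t^2) has coefficients 1,1,1 for degrees 0…2.
(1 + 3t)^3 has coefficients 1,9,27,27,0,0,0,0 for degrees 0…7.
Multiplying by (3 - t + t^2) gives running coefficients 3,26,73,63,0,27,0,0 for degrees 0…7.
Finally multiplying by (2 - t + 3t^2 + t^3 + t^4), the product of all factors after the first has coefficients 6,49,129,134,185,342,109,144 for degrees 0…7.
[t^7] = 1·144 + 1·109 + 1·342 = 595.

595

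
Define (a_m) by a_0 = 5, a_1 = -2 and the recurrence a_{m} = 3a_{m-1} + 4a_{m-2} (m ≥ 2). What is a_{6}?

The ordinary generating function has denominator 1 - 3q - 4q^2.
Iterating the recurrence: a_0,…,a_{6} = 5, -2, 14, 34, 158, 610, 2462.

2462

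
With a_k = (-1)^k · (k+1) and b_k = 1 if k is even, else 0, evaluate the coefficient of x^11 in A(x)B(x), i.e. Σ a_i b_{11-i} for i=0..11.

The convolution is the x^11 coefficient of A(x)B(x).
Σ = 1·0 − 2·1 + 3·0 − 4·1 + 5·0 − 6·1 + 7·0 − 8·1 + 9·0 − 10·1 + 11·0 − 12·1 = -42.

-42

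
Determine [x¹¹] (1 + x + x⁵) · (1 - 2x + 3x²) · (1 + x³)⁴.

(1 + x + x⁵) has coefficients 1,1,0,0,0,1 for degrees 0…5.
(1 - 2x + 3x²) has coefficients 1,-2,3,0,0,0,0,0,0,0,0,0 for degrees 0…11.
Finally multiplying by (1 + x³)⁴, the product of all factors after the first has coefficients 1,-2,3,4,-8,12,6,-12,18,4,-8,12 for degrees 0…11.
[x¹¹] = 1·12 + 1·(-8) + 1·6 = 10.

10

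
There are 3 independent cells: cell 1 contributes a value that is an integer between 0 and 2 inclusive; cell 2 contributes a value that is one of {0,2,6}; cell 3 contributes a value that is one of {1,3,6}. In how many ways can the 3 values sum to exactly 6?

2

The generating function for the choices is (1 + y + y²)·(1 + y² + y⁶)·(y + y³ + y⁶); the count is [y⁶].
(1 + y + y²) has coefficients 1,1,1 for degrees 0…2.
(1 + y² + y⁶) has coefficients 1,0,1,0,0,0,1 for degrees 0…6.
Finally multiplying by (y + y³ + y⁶), the product of all factors after the first has coefficients 0,1,0,2,0,1,1 for degrees 0…6.
[y⁶] = 1·1 + 1·1 + 1·0 = 2.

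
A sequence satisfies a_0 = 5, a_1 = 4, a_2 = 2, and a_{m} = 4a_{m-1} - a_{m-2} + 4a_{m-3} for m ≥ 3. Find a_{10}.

The ordinary generating function has denominator 1 - 4x + x^2 - 4x^3.
Iterating the recurrence: a_0,…,a_{10} = 5, 4, 2, 24, 110, 424, 1682, 6744, 26990, 107944, 431762.

431762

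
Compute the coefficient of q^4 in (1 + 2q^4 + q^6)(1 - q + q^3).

(1 + 2q^4 + q^6) has coefficients 1,0,0,0,2 for degrees 0…4.
(1 - q + q^3) has coefficients 1,-1,0,1,0 for degrees 0…4.
[q^4] = 1·0 + 2·1 = 2.

2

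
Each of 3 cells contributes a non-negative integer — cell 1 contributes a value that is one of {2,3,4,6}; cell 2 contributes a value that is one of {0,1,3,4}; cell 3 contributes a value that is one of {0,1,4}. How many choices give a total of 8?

6

The generating function for the choices is (z² + z³ + z⁴ + z⁶)·(1 + z + z³ + z⁴)·(1 + z + z⁴); the count is [z⁸].
(z² + z³ + z⁴ + z⁶) has coefficients 0,0,1,1,1,0,1 for degrees 0…6.
(1 + z + z³ + z⁴) has coefficients 1,1,0,1,1,0,0,0,0 for degrees 0…8.
Finally multiplying by (1 + z + z⁴), the product of all factors after the first has coefficients 1,2,1,1,3,2,0,1,1 for degrees 0…8.
[z⁸] = 1·0 + 1·2 + 1·3 + 1·1 = 6.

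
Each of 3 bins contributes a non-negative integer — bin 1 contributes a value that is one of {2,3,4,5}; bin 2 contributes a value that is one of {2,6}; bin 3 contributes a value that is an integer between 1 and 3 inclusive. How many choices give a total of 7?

3

The generating function for the choices is (x² + x³ + x⁴ + x⁵)·(x² + x⁶)·(x + x² + x³); the count is [x⁷].
(x² + x³ + x⁴ + x⁵) has coefficients 0,0,1,1,1,1 for degrees 0…5.
(x² + x⁶) has coefficients 0,0,1,0,0,0,1,0 for degrees 0…7.
Finally multiplying by (x + x² + x³), the product of all factors after the first has coefficients 0,0,0,1,1,1,0,1 for degrees 0…7.
[x⁷] = 1·1 + 1·1 + 1·1 + 1·0 = 3.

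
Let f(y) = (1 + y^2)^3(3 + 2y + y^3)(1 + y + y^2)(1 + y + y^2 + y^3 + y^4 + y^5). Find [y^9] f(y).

(1 + y^2)^3 has coefficients 1,0,3,0,3,0,1 for degrees 0…6.
(3 + 2y + y^3) has coefficients 3,2,0,1,0,0,0,0,0,0 for degrees 0…9.
Multiplying by (1 + y + y^2) gives running coefficients 3,5,5,3,1,1,0,0,0,0 for degrees 0…9.
Finally multiplying by (1 + y + y^2 + y^3 + y^4 + y^5), the product of all factors after the first has coefficients 3,8,13,16,17,18,15,10,5,2 for degrees 0…9.
[y^9] = 1·2 + 3·10 + 3·18 + 1·16 = 102.

102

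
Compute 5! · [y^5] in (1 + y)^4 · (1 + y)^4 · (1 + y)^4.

95040

The EGF product rule gives c_5 = Σ_{k_1+k_2+k_3=5} C(5; k_1,k_2,k_3) · ∏ g_i(k_i), where (1+y)^4 gives the falling factorial (4)_k; (1+y)^4 gives the falling factorial (4)_k; (1+y)^4 gives the falling factorial (4)_k.
g_1(k) for k = 0…5: 1, 4, 12, 24, 24, 0.
g_2(k) for k = 0…5: 1, 4, 12, 24, 24, 0.
g_3(k) for k = 0…5: 1, 4, 12, 24, 24, 0.
First combine the last two factors: h(k) = Σ_j C(k,j)·g_2(j)·g_3(k−j) for k = 0…5: 1, 8, 56, 336, 1680, 6720.
c_5 = Σ_k C(5,k)·g_1(k)·h(5−k) = 1·1·6720 + 5·4·1680 + 10·12·336 + 10·24·56 + 5·24·8 = 6720 + 33600 + 40320 + 13440 + 960 = 95040.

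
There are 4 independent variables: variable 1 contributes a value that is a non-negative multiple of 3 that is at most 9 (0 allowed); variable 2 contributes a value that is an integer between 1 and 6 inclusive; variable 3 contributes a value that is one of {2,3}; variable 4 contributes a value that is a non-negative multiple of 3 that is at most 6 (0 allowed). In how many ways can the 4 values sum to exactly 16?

10

The generating function for the choices is (1 + z^3 + z^6 + z^9)·(z + z^2 + z^3 + z^4 + z^5 + z^6)·(z^2 + z^3)·(1 + z^3 + z^6); the count is [z^16].
(1 + z^3 + z^6 + z^9) has coefficients 1,0,0,1,0,0,1,0,0,1 for degrees 0…9.
(z + z^2 + z^3 + z^4 + z^5 + z^6) has coefficients 0,1,1,1,1,1,1,0,0,0,0,0,0,0,0,0,0 for degrees 0…16.
Multiplying by (z^2 + z^3) gives running coefficients 0,0,0,1,2,2,2,2,2,1,0,0,0,0,0,0,0 for degrees 0…16.
Finally multiplying by (1 + z^3 + z^6), the product of all factors after the first has coefficients 0,0,0,1,2,2,3,4,4,4,4,4,3,2,2,1,0 for degrees 0…16.
[z^16] = 1·0 + 1·2 + 1·4 + 1·4 = 10.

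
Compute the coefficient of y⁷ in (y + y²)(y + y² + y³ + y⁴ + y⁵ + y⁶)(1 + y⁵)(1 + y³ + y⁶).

(y + y²) has coefficients 0,1,1 for degrees 0…2.
(y + y² + y³ + y⁴ + y⁵ + y⁶) has coefficients 0,1,1,1,1,1,1,0 for degrees 0…7.
Multiplying by (1 + y⁵) gives running coefficients 0,1,1,1,1,1,2,1 for degrees 0…7.
Finally multiplying by (1 + y³ + y⁶), the product of all factors after the first has coefficients 0,1,1,1,2,2,3,3 for degrees 0…7.
[y⁷] = 1·3 + 1·2 = 5.

5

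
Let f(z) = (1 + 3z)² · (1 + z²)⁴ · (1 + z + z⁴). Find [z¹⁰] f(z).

(1 + 3z)² has coefficients 1,6,9 for degrees 0…2.
(1 + z²)⁴ has coefficients 1,0,4,0,6,0,4,0,1,0,0 for degrees 0…10.
Finally multiplying by (1 + z + z⁴), the product of all factors after the first has coefficients 1,1,4,4,7,6,8,4,7,1,4 for degrees 0…10.
[z¹⁰] = 1·4 + 6·1 + 9·7 = 73.

73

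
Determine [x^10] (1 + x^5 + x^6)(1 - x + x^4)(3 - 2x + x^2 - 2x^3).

3

(1 + x^5 + x^6) has coefficients 1,0,0,0,0,1,1 for degrees 0…6.
(1 - x + x^4) has coefficients 1,-1,0,0,1,0,0,0,0,0,0 for degrees 0…10.
Finally multiplying by (3 - 2x + x^2 - 2x^3), the product of all factors after the first has coefficients 3,-5,3,-3,5,-2,1,-2,0,0,0 for degrees 0…10.
[x^10] = 1·0 + 1·(-2) + 1·5 = 3.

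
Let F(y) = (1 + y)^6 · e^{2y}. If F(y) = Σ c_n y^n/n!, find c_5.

12032

The EGF product rule gives c_5 = Σ_{k_1+k_2=5} C(5; k_1,k_2) · ∏ g_i(k_i), where (1+y)^6 gives the falling factorial (6)_k; e^{2y} gives (2)^k.
g_1(k) for k = 0…5: 1, 6, 30, 120, 360, 720.
g_2(k) for k = 0…5: 1, 2, 4, 8, 16, 32.
c_5 = Σ_k C(5,k)·g_1(k)·g_2(5−k) = 1·1·32 + 5·6·16 + 10·30·8 + 10·120·4 + 5·360·2 + 1·720·1 = 32 + 480 + 2400 + 4800 + 3600 + 720 = 12032.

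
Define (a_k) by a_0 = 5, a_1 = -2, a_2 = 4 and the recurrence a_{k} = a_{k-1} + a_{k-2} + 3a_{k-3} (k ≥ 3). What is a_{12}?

9219

The ordinary generating function has denominator 1 - y - y^2 - 3y^3.
Iterating the recurrence: a_0,…,a_{12} = 5, -2, 4, 17, 15, 44, 110, 199, 441, 970, 2008, 4301, 9219.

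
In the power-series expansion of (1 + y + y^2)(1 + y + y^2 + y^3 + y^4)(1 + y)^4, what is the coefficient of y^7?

(1 + y + y^2) has coefficients 1,1,1 for degrees 0…2.
(1 + y + y^2 + y^3 + y^4) has coefficients 1,1,1,1,1,0,0,0 for degrees 0…7.
Finally multiplying by (1 + y)^4, the product of all factors after the first has coefficients 1,5,11,15,16,15,11,5 for degrees 0…7.
[y^7] = 1·5 + 1·11 + 1·15 = 31.

31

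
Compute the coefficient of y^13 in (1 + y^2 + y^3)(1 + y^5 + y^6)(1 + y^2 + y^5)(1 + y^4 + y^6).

7

(1 + y^2 + y^3) has coefficients 1,0,1,1 for degrees 0…3.
(1 + y^5 + y^6) has coefficients 1,0,0,0,0,1,1,0,0,0,0,0,0,0 for degrees 0…13.
Multiplying by (1 + y^2 + y^5) gives running coefficients 1,0,1,0,0,2,1,1,1,0,1,1,0,0 for degrees 0…13.
Finally multiplying by (1 + y^4 + y^6), the product of all factors after the first has coefficients 1,0,1,0,1,2,3,1,2,2,2,4,2,1 for degrees 0…13.
[y^13] = 1·1 + 1·4 + 1·2 = 7.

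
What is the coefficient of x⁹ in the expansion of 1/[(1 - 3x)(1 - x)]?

29524

Partial fractions give a closed form: a_n = (3/2)·3^n + (-1/2)·1^n.
At n = 9: a_9 = 29524.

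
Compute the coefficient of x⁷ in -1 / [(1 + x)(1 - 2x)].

Partial fractions give a closed form: a_n = (-1/3)·(-1)^n + (-2/3)·2^n.
At n = 7: a_7 = -85.

-85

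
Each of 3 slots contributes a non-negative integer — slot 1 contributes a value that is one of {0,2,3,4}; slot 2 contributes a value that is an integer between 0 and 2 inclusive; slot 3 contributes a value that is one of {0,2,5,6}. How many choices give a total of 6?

The generating function for the choices is (1 + t^2 + t^3 + t^4)·(1 + t + t^2)·(1 + t^2 + t^5 + t^6); the count is [t^6].
(1 + t^2 + t^3 + t^4) has coefficients 1,0,1,1,1 for degrees 0…4.
(1 + t + t^2) has coefficients 1,1,1,0,0,0,0 for degrees 0…6.
Finally multiplying by (1 + t^2 + t^5 + t^6), the product of all factors after the first has coefficients 1,1,2,1,1,1,2 for degrees 0…6.
[t^6] = 1·2 + 1·1 + 1·1 + 1·2 = 6.

6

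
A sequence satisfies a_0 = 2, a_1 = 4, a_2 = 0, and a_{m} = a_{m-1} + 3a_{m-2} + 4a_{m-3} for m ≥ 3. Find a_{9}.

5236

The ordinary generating function has denominator 1 - t - 3t^2 - 4t^3.
Iterating the recurrence: a_0,…,a_{9} = 2, 4, 0, 20, 36, 96, 284, 716, 1952, 5236.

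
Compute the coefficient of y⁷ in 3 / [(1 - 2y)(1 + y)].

255

The denominator gives the recurrence a_n = a_(n−1) + 2a_(n−2) for n ≥ 2; the numerator fixes a_0 = 3, a_1 = 3.
Iterating: 3, 3, 9, 15, 33, 63, 129, 255, so a_7 = 255.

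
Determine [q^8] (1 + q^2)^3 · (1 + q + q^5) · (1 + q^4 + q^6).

6

(1 + q^2)^3 has coefficients 1,0,3,0,3,0,1 for degrees 0…6.
(1 + q + q^5) has coefficients 1,1,0,0,0,1,0,0,0 for degrees 0…8.
Finally multiplying by (1 + q^4 + q^6), the product of all factors after the first has coefficients 1,1,0,0,1,2,1,1,0 for degrees 0…8.
[q^8] = 1·0 + 3·1 + 3·1 + 1·0 = 6.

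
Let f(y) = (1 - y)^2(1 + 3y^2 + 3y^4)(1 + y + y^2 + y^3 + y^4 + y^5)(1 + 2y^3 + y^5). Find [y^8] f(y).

(1 - y)^2 has coefficients 1,-2,1 for degrees 0…2.
(1 + 3y^2 + 3y^4) has coefficients 1,0,3,0,3,0,0,0,0 for degrees 0…8.
Multiplying by (1 + y + y^2 + y^3 + y^4 + y^5) gives running coefficients 1,1,4,4,7,7,6,6,3 for degrees 0…8.
Finally multiplying by (1 + 2y^3 + y^5), the product of all factors after the first has coefficients 1,1,4,6,9,16,15,24,21 for degrees 0…8.
[y^8] = 1·21 − 2·24 + 1·15 = -12.

-12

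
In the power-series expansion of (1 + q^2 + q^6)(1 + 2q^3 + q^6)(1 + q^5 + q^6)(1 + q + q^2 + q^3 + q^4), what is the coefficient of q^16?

(1 + q^2 + q^6) has coefficients 1,0,1,0,0,0,1 for degrees 0…6.
(1 + 2q^3 + q^6) has coefficients 1,0,0,2,0,0,1,0,0,0,0,0,0,0,0,0,0 for degrees 0…16.
Multiplying by (1 + q^5 + q^6) gives running coefficients 1,0,0,2,0,1,2,0,2,2,0,1,1,0,0,0,0 for degrees 0…16.
Finally multiplying by (1 + q + q^2 + q^3 + q^4), the product of all factors after the first has coefficients 1,1,1,3,3,3,5,5,5,7,6,5,6,4,2,2,1 for degrees 0…16.
[q^16] = 1·1 + 1·2 + 1·6 = 9.

9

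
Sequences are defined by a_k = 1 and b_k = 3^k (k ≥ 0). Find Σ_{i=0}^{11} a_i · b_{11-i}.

265720

Write out a_i and b_{11-i} for i = 0,…,11 and sum the products.
Σ = 1·177147 + 1·59049 + 1·19683 + 1·6561 + 1·2187 + 1·729 + 1·243 + 1·81 + 1·27 + 1·9 + 1·3 + 1·1 = 265720.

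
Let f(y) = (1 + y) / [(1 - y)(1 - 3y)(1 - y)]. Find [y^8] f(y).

The denominator gives the recurrence a_n = 5a_(n−1) − 7a_(n−2) + 3a_(n−3) for n ≥ 3; the numerator fixes a_0 = 1, a_1 = 6, a_2 = 23.
Iterating: 1, 6, 23, 76, 237, 722, 2179, 6552, 19673, so a_8 = 19673.

19673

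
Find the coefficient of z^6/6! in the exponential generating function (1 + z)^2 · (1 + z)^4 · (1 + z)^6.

665280

The EGF product rule gives c_6 = Σ_{k_1+k_2+k_3=6} C(6; k_1,k_2,k_3) · ∏ g_i(k_i), where (1+z)^2 gives the falling factorial (2)_k; (1+z)^4 gives the falling factorial (4)_k; (1+z)^6 gives the falling factorial (6)_k.
g_1(k) for k = 0…6: 1, 2, 2, 0, 0, 0, 0.
g_2(k) for k = 0…6: 1, 4, 12, 24, 24, 0, 0.
g_3(k) for k = 0…6: 1, 6, 30, 120, 360, 720, 720.
First combine the last two factors: h(k) = Σ_j C(k,j)·g_2(j)·g_3(k−j) for k = 0…6: 1, 10, 90, 720, 5040, 30240, 151200.
c_6 = Σ_k C(6,k)·g_1(k)·h(6−k) = 1·1·151200 + 6·2·30240 + 15·2·5040 = 151200 + 362880 + 151200 = 665280.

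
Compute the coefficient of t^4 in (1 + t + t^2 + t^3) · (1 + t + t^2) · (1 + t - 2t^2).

-1

(1 + t + t^2 + t^3) has coefficients 1,1,1,1 for degrees 0…3.
(1 + t + t^2) has coefficients 1,1,1,0,0 for degrees 0…4.
Finally multiplying by (1 + t - 2t^2), the product of all factors after the first has coefficients 1,2,0,-1,-2 for degrees 0…4.
[t^4] = 1·(-2) + 1·(-1) + 1·0 + 1·2 = -1.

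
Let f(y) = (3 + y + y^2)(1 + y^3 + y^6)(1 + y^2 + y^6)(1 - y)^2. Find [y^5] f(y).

4

(3 + y + y^2) has coefficients 3,1,1 for degrees 0…2.
(1 + y^3 + y^6) has coefficients 1,0,0,1,0,0 for degrees 0…5.
Multiplying by (1 + y^2 + y^6) gives running coefficients 1,0,1,1,0,1 for degrees 0…5.
Finally multiplying by (1 - y)^2, the product of all factors after the first has coefficients 1,-2,2,-1,-1,2 for degrees 0…5.
[y^5] = 3·2 + 1·(-1) + 1·(-1) = 4.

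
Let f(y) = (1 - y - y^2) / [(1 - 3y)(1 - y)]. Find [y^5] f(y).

203

The denominator gives the recurrence a_n = 4a_(n−1) − 3a_(n−2) for n ≥ 3; the numerator fixes a_0 = 1, a_1 = 3, a_2 = 8.
Iterating: 1, 3, 8, 23, 68, 203, so a_5 = 203.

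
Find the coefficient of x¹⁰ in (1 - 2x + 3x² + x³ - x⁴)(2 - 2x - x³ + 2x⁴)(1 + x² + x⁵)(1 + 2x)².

-3

(1 - 2x + 3x² + x³ - x⁴) has coefficients 1,-2,3,1,-1 for degrees 0…4.
(2 - 2x - x³ + 2x⁴) has coefficients 2,-2,0,-1,2,0,0,0,0,0,0 for degrees 0…10.
Multiplying by (1 + x² + x⁵) gives running coefficients 2,-2,2,-3,2,1,0,0,-1,2,0 for degrees 0…10.
Finally multiplying by (1 + 2x)², the product of all factors after the first has coefficients 2,6,2,-3,-2,-3,12,4,-1,-2,4 for degrees 0…10.
[x¹⁰] = 1·4 − 2·(-2) + 3·(-1) + 1·4 − 1·12 = -3.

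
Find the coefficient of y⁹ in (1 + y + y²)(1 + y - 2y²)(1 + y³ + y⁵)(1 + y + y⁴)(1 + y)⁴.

(1 + y + y²) has coefficients 1,1,1 for degrees 0…2.
(1 + y - 2y²) has coefficients 1,1,-2,0,0,0,0,0,0,0 for degrees 0…9.
Multiplying by (1 + y³ + y⁵) gives running coefficients 1,1,-2,1,1,-1,1,-2,0,0 for degrees 0…9.
Multiplying by (1 + y + y⁴) gives running coefficients 1,2,-1,-1,3,1,-2,0,-1,-1 for degrees 0…9.
Finally multiplying by (1 + y)⁴, the product of all factors after the first has coefficients 1,6,13,11,2,5,15,9,-6,-12 for degrees 0…9.
[y⁹] = 1·(-12) + 1·(-6) + 1·9 = -9.

-9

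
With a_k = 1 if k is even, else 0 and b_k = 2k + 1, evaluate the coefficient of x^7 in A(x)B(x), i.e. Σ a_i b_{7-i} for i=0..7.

36

This is [x^7] in the product of the two ordinary generating functions.
Σ = 1·15 + 0·13 + 1·11 + 0·9 + 1·7 + 0·5 + 1·3 + 0·1 = 36.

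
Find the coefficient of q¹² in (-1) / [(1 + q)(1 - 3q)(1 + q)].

The denominator gives the recurrence a_n = a_(n−1) + 5a_(n−2) + 3a_(n−3) for n ≥ 3; the numerator fixes a_0 = -1, a_1 = -1, a_2 = -6.
Iterating: -1, -1, -6, -14, -47, -135, -412, -1228, -3693, -11069, -33218, -99642, -298939, so a_12 = -298939.

-298939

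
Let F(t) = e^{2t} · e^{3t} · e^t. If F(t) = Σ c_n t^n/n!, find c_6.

46656

The EGF product rule gives c_6 = Σ_{k_1+k_2+k_3=6} C(6; k_1,k_2,k_3) · ∏ g_i(k_i), where e^{2t} gives (2)^k; e^{3t} gives (3)^k; e^t gives (1)^k.
g_1(k) for k = 0…6: 1, 2, 4, 8, 16, 32, 64.
g_2(k) for k = 0…6: 1, 3, 9, 27, 81, 243, 729.
g_3(k) for k = 0…6: 1, 1, 1, 1, 1, 1, 1.
First combine the last two factors: h(k) = Σ_j C(k,j)·g_2(j)·g_3(k−j) for k = 0…6: 1, 4, 16, 64, 256, 1024, 4096.
c_6 = Σ_k C(6,k)·g_1(k)·h(6−k) = 1·1·4096 + 6·2·1024 + 15·4·256 + 20·8·64 + 15·16·16 + 6·32·4 + 1·64·1 = 4096 + 12288 + 15360 + 10240 + 3840 + 768 + 64 = 46656.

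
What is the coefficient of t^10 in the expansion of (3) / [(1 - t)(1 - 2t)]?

The denominator gives the recurrence a_n = 3a_(n−1) − 2a_(n−2) for n ≥ 3; the numerator fixes a_0 = 3, a_1 = 9, a_2 = 21.
Iterating: 3, 9, 21, 45, 93, 189, 381, 765, 1533, 3069, 6141, so a_10 = 6141.

6141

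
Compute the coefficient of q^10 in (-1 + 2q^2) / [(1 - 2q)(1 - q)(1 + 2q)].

-683

Partial fractions give a closed form: a_n = (-1/2)·2^n + (-1/3)·1^n + (-1/6)·(-2)^n.
At n = 10: a_10 = -683.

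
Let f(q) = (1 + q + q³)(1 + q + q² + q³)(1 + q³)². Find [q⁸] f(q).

4

(1 + q + q³) has coefficients 1,1,0,1 for degrees 0…3.
(1 + q + q² + q³) has coefficients 1,1,1,1,0,0,0,0,0 for degrees 0…8.
Finally multiplying by (1 + q³)², the product of all factors after the first has coefficients 1,1,1,3,2,2,3,1,1 for degrees 0…8.
[q⁸] = 1·1 + 1·1 + 1·2 = 4.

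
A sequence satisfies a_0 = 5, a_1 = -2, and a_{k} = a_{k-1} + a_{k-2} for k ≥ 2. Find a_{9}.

37

The ordinary generating function has denominator 1 - z - z^2.
Iterating the recurrence: a_0,…,a_{9} = 5, -2, 3, 1, 4, 5, 9, 14, 23, 37.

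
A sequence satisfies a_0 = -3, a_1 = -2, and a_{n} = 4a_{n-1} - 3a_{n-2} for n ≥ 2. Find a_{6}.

The ordinary generating function has denominator 1 - 4q + 3q^2.
Iterating the recurrence: a_0,…,a_{6} = -3, -2, 1, 10, 37, 118, 361.

361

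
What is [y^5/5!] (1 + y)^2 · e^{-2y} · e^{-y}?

The EGF product rule gives c_5 = Σ_{k_1+k_2+k_3=5} C(5; k_1,k_2,k_3) · ∏ g_i(k_i), where (1+y)^2 gives the falling factorial (2)_k; e^{-2y} gives (-2)^k; e^{-y} gives (-1)^k.
g_1(k) for k = 0…5: 1, 2, 2, 0, 0, 0.
g_2(k) for k = 0…5: 1, -2, 4, -8, 16, -32.
g_3(k) for k = 0…5: 1, -1, 1, -1, 1, -1.
First combine the last two factors: h(k) = Σ_j C(k,j)·g_2(j)·g_3(k−j) for k = 0…5: 1, -3, 9, -27, 81, -243.
c_5 = Σ_k C(5,k)·g_1(k)·h(5−k) = 1·1·(-243) + 5·2·81 + 10·2·(-27) = −243 + 810 − 540 = 27.

27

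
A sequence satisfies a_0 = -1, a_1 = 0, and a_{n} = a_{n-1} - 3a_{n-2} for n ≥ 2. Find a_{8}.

39

The ordinary generating function has denominator 1 - x + 3x^2.
Iterating the recurrence: a_0,…,a_{8} = -1, 0, 3, 3, -6, -15, 3, 48, 39.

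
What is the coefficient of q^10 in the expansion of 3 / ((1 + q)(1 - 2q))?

2049

Partial fractions give a closed form: a_n = (1)·(-1)^n + (2)·2^n.
At n = 10: a_10 = 2049.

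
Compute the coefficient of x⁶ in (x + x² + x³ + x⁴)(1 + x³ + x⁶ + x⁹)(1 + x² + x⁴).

(x + x² + x³ + x⁴) has coefficients 0,1,1,1,1 for degrees 0…4.
(1 + x³ + x⁶ + x⁹) has coefficients 1,0,0,1,0,0,1 for degrees 0…6.
Finally multiplying by (1 + x² + x⁴), the product of all factors after the first has coefficients 1,0,1,1,1,1,1 for degrees 0…6.
[x⁶] = 1·1 + 1·1 + 1·1 + 1·1 = 4.

4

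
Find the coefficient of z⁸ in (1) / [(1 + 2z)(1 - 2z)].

256

Partial fractions give a closed form: a_n = (1/2)·(-2)^n + (1/2)·2^n.
At n = 8: a_8 = 256.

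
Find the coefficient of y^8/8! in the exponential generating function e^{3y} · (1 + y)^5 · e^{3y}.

The EGF product rule gives c_8 = Σ_{k_1+k_2+k_3=8} C(8; k_1,k_2,k_3) · ∏ g_i(k_i), where e^{3y} gives (3)^k; (1+y)^5 gives the falling factorial (5)_k; e^{3y} gives (3)^k.
g_1(k) for k = 0…8: 1, 3, 9, 27, 81, 243, 729, 2187, 6561.
g_2(k) for k = 0…8: 1, 5, 20, 60, 120, 120, 0, 0, 0.
g_3(k) for k = 0…8: 1, 3, 9, 27, 81, 243, 729, 2187, 6561.
First combine the last two factors: h(k) = Σ_j C(k,j)·g_2(j)·g_3(k−j) for k = 0…8: 1, 8, 59, 402, 2541, 14988, 83079, 435942, 2180601.
c_8 = Σ_k C(8,k)·g_1(k)·h(8−k) = 1·1·2180601 + 8·3·435942 + 28·9·83079 + 56·27·14988 + 70·81·2541 + 56·243·402 + 28·729·59 + 8·2187·8 + 1·6561·1 = 2180601 + 10462608 + 20935908 + 22661856 + 14407470 + 5470416 + 1204308 + 139968 + 6561 = 77469696.

77469696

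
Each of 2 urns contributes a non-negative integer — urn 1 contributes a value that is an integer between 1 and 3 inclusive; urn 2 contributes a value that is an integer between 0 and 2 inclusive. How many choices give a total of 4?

2

The generating function for the choices is (t + t² + t³)·(1 + t + t²); the count is [t⁴].
(t + t² + t³) has coefficients 0,1,1,1 for degrees 0…3.
(1 + t + t²) has coefficients 1,1,1,0,0 for degrees 0…4.
[t⁴] = 1·0 + 1·1 + 1·1 = 2.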